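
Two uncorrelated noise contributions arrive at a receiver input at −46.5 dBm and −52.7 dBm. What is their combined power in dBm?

−45.6 dBm

Convert to linear, add, convert back:
P₁ = 2.24×10⁻⁸ W, P₂ = 5.37×10⁻⁹ W
P_tot = 2.78×10⁻⁸ W → 10 log₁₀(P_tot / 10⁻³) = −45.6 dBm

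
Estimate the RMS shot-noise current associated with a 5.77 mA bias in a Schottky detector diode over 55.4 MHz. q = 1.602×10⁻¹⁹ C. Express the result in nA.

320 nA

I_n = √(2qI·B)
2qI·B = 2 × 1.602×10⁻¹⁹ × 5.77×10⁻³ × 5.54×10⁷ = 1.02×10⁻¹³ A²
I_n = √(1.02×10⁻¹³) = 3.20×10⁻⁷ A = 320 nA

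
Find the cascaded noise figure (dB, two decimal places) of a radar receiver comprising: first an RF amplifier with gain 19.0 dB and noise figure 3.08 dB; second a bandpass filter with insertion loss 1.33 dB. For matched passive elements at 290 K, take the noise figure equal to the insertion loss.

Convert to linear (a loss of L dB is a gain of −L dB): F_i = 10^(NF_i/10), G_i = 10^(G_i,dB/10)
  Stage 1: F_1 = 10^(3.08/10) = 2.032, G_1 = 10^(19.0/10) = 79.43
  Stage 2: F_2 = 10^(1.33/10) = 1.358, G_2 = 10^(−1.33/10) = 0.7362
Friis cascade:
  F = 2.032 + (1.358 − 1)/79.43 = 2.037
NF = 10 log₁₀(2.037) = 3.09 dB

3.09 dB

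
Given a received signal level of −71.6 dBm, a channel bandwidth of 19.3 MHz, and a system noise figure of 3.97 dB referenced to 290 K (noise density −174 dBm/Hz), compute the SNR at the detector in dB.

25.6 dB

Noise floor: N = −174 + 10 log₁₀(B) + NF
10 log₁₀(1.93×10⁷) = 72.86 dB
N = −174 + 72.86 + 3.97 = −97.17 dBm
SNR = P_sig − N = −71.6 − (−97.17) = 25.57 dB → 25.6 dB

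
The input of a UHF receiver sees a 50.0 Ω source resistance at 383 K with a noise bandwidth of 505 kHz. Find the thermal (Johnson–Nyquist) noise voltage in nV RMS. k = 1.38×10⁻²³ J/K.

V_n = √(4kTRB)
4kTRB = 4 × 1.38×10⁻²³ × 383 × 5.00×10¹ × 5.05×10⁵ = 5.34×10⁻¹³ V²
V_n = √(5.34×10⁻¹³) = 7.31×10⁻⁷ V = 731 nV

731 nV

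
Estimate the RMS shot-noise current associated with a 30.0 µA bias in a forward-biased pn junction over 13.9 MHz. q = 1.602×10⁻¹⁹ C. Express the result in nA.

I_n = √(2qI·B)
2qI·B = 2 × 1.602×10⁻¹⁹ × 3.00×10⁻⁵ × 1.39×10⁷ = 1.34×10⁻¹⁶ A²
I_n = √(1.34×10⁻¹⁶) = 1.16×10⁻⁸ A = 11.6 nA

11.6 nA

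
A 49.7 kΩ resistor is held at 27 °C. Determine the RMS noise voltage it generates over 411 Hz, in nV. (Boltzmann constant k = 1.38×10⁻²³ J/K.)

582 nV

T = 27 °C + 273.15 = 300.15 K
V_n = √(4kTRB)
4kTRB = 4 × 1.38×10⁻²³ × 300.15 × 4.97×10⁴ × 4.11×10² = 3.38×10⁻¹³ V²
V_n = √(3.38×10⁻¹³) = 5.82×10⁻⁷ V = 582 nV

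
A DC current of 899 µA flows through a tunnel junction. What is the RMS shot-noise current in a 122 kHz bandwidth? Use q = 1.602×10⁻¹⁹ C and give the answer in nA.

I_n = √(2qI·B)
2qI·B = 2 × 1.602×10⁻¹⁹ × 8.99×10⁻⁴ × 1.22×10⁵ = 3.51×10⁻¹⁷ A²
I_n = √(3.51×10⁻¹⁷) = 5.93×10⁻⁹ A = 5.93 nA

5.93 nA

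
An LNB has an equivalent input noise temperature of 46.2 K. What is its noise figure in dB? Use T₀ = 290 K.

F = 1 + T_e/T₀ = 1 + 46.2/290 = 1.15931
NF = 10 log₁₀(1.15931) = 0.642 dB

0.642 dB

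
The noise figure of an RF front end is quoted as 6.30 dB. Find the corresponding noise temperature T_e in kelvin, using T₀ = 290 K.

947 K

F = 10^(6.30/10) = 4.2658
T_e = (F − 1)·T₀ = (4.2658 − 1) × 290 = 947 K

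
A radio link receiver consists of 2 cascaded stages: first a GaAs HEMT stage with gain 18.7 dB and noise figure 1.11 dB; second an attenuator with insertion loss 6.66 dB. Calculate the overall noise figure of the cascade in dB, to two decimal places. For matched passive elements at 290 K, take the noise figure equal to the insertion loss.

1.27 dB

Convert to linear (a loss of L dB is a gain of −L dB): F_i = 10^(NF_i/10), G_i = 10^(G_i,dB/10)
  Stage 1: F_1 = 10^(1.11/10) = 1.291, G_1 = 10^(18.7/10) = 74.13
  Stage 2: F_2 = 10^(6.66/10) = 4.634, G_2 = 10^(−6.66/10) = 0.2158
Friis cascade:
  F = 1.291 + (4.634 − 1)/74.13 = 1.340
NF = 10 log₁₀(1.340) = 1.27 dB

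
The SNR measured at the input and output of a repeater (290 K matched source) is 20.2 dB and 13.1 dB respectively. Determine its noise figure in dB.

NF (dB) = SNR_in(dB) − SNR_out(dB) when the source is at T₀
NF = 20.2 − 13.1 = 7.1 dB

7.1 dB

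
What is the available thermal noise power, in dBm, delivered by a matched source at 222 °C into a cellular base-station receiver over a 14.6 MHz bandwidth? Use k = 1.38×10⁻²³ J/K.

−100.0 dBm

T = 222 °C + 273.15 = 495.15 K
P_n = kTB = 1.38×10⁻²³ × 495.15 × 1.46×10⁷ = 9.98×10⁻¹⁴ W
In dBm: 10 log₁₀(9.98×10⁻¹⁴ / 10⁻³) = −100.0 dBm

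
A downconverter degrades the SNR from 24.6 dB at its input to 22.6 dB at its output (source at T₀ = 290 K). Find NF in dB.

2.0 dB

NF (dB) = SNR_in(dB) − SNR_out(dB) when the source is at T₀
NF = 24.6 − 22.6 = 2.0 dB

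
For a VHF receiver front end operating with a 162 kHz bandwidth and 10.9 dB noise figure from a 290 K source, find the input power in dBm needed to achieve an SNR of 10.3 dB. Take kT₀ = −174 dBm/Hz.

Sensitivity = −174 + 10 log₁₀(B) + NF + SNR_min
= −174 + 52.1 + 10.9 + 10.3
= −100.7 dBm → −100.7 dBm

−100.7 dBm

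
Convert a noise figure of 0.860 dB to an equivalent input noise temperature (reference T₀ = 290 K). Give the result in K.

F = 10^(0.860/10) = 1.21899
T_e = (F − 1)·T₀ = (1.21899 − 1) × 290 = 63.5 K

63.5 K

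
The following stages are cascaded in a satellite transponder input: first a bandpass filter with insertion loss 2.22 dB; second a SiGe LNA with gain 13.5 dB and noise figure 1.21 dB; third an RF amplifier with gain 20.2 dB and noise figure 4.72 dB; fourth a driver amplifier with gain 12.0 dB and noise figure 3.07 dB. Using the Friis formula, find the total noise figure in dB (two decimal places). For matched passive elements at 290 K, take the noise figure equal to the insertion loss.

Convert to linear (a loss of L dB is a gain of −L dB): F_i = 10^(NF_i/10), G_i = 10^(G_i,dB/10)
  Stage 1: F_1 = 10^(2.22/10) = 1.667, G_1 = 10^(−2.22/10) = 0.5998
  Stage 2: F_2 = 10^(1.21/10) = 1.321, G_2 = 10^(13.5/10) = 22.39
  Stage 3: F_3 = 10^(4.72/10) = 2.965, G_3 = 10^(20.2/10) = 104.7
  Stage 4: F_4 = 10^(3.07/10) = 2.028, G_4 = 10^(12.0/10) = 15.85
Friis cascade:
  F = 1.667 + (1.321 − 1)/0.5998 + (2.965 − 1)/13.43 + (2.028 − 1)/1406 = 2.350
NF = 10 log₁₀(2.350) = 3.71 dB

3.71 dB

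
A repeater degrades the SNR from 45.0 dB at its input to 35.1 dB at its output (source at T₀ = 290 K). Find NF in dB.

9.9 dB

NF (dB) = SNR_in(dB) − SNR_out(dB) when the source is at T₀
NF = 45.0 − 35.1 = 9.9 dB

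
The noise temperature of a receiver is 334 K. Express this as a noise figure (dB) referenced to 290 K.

3.33 dB

F = 1 + T_e/T₀ = 1 + 334/290 = 2.15172
NF = 10 log₁₀(2.15172) = 3.33 dB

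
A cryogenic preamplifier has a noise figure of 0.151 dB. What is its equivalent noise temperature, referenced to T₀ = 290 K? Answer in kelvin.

F = 10^(0.151/10) = 1.03538
T_e = (F − 1)·T₀ = (1.03538 − 1) × 290 = 10.3 K

10.3 K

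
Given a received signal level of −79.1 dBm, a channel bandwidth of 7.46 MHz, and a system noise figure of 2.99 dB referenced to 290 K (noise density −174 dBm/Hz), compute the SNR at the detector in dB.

23.2 dB

Noise floor: N = −174 + 10 log₁₀(B) + NF
10 log₁₀(7.46×10⁶) = 68.73 dB
N = −174 + 68.73 + 2.99 = −102.28 dBm
SNR = P_sig − N = −79.1 − (−102.28) = 23.18 dB → 23.2 dB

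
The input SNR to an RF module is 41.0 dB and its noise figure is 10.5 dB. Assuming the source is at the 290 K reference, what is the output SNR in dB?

By definition F = SNR_in/SNR_out, so in dB: SNR_out = SNR_in − NF
SNR_out = 41.0 − 10.5 = 30.5 dB

30.5 dB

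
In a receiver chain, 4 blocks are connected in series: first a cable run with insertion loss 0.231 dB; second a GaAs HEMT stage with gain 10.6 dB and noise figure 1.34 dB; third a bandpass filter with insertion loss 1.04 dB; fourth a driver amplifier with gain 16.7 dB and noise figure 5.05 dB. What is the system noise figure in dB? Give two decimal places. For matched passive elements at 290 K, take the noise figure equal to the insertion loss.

2.35 dB

Convert to linear (a loss of L dB is a gain of −L dB): F_i = 10^(NF_i/10), G_i = 10^(G_i,dB/10)
  Stage 1: F_1 = 10^(0.231/10) = 1.055, G_1 = 10^(−0.231/10) = 0.9482
  Stage 2: F_2 = 10^(1.34/10) = 1.361, G_2 = 10^(10.6/10) = 11.48
  Stage 3: F_3 = 10^(1.04/10) = 1.271, G_3 = 10^(−1.04/10) = 0.7870
  Stage 4: F_4 = 10^(5.05/10) = 3.199, G_4 = 10^(16.7/10) = 46.77
Friis cascade:
  F = 1.055 + (1.361 − 1)/0.9482 + (1.271 − 1)/10.89 + (3.199 − 1)/8.568 = 1.717
NF = 10 log₁₀(1.717) = 2.35 dB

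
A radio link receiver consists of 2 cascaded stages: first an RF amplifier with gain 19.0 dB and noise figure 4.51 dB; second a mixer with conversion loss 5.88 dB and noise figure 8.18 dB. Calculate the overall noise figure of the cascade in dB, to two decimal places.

Convert to linear (a loss of L dB is a gain of −L dB): F_i = 10^(NF_i/10), G_i = 10^(G_i,dB/10)
  Stage 1: F_1 = 10^(4.51/10) = 2.825, G_1 = 10^(19.0/10) = 79.43
  Stage 2: F_2 = 10^(8.18/10) = 6.577, G_2 = 10^(−5.88/10) = 0.2582
Friis cascade:
  F = 2.825 + (6.577 − 1)/79.43 = 2.895
NF = 10 log₁₀(2.895) = 4.62 dB

4.62 dB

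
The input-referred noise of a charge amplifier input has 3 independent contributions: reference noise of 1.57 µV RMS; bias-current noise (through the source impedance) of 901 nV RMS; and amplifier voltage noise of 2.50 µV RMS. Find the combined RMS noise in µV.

Uncorrelated sources add in power (mean-square): V_tot = √(ΣV_i²)
V_tot = √[(1.57×10⁻⁶)² + (9.01×10⁻⁷)² + (2.50×10⁻⁶)²] = 3.09×10⁻⁶ V = 3.09 µV

3.09 µV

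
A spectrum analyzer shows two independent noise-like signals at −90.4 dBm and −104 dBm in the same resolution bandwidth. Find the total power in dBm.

−90.2 dBm

Convert to linear, add, convert back:
P₁ = 9.12×10⁻¹³ W, P₂ = 3.98×10⁻¹⁴ W
P_tot = 9.52×10⁻¹³ W → 10 log₁₀(P_tot / 10⁻³) = −90.2 dBm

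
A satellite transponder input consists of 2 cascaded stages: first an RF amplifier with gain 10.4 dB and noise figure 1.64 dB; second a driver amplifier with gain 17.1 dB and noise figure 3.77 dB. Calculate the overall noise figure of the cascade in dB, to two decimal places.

2.00 dB

Convert to linear (a loss of L dB is a gain of −L dB): F_i = 10^(NF_i/10), G_i = 10^(G_i,dB/10)
  Stage 1: F_1 = 10^(1.64/10) = 1.459, G_1 = 10^(10.4/10) = 10.96
  Stage 2: F_2 = 10^(3.77/10) = 2.382, G_2 = 10^(17.1/10) = 51.29
Friis cascade:
  F = 1.459 + (2.382 − 1)/10.96 = 1.585
NF = 10 log₁₀(1.585) = 2.00 dB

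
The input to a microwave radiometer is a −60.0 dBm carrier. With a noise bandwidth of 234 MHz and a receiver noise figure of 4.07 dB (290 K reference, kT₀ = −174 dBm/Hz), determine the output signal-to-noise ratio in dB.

26.2 dB

Noise floor: N = −174 + 10 log₁₀(B) + NF
10 log₁₀(2.34×10⁸) = 83.69 dB
N = −174 + 83.69 + 4.07 = −86.24 dBm
SNR = P_sig − N = −60.0 − (−86.24) = 26.24 dB → 26.2 dB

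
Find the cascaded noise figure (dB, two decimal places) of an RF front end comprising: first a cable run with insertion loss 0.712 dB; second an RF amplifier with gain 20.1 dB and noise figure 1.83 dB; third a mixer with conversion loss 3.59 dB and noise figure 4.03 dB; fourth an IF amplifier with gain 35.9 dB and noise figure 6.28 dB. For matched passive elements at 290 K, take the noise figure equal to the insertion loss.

Convert to linear (a loss of L dB is a gain of −L dB): F_i = 10^(NF_i/10), G_i = 10^(G_i,dB/10)
  Stage 1: F_1 = 10^(0.712/10) = 1.178, G_1 = 10^(−0.712/10) = 0.8488
  Stage 2: F_2 = 10^(1.83/10) = 1.524, G_2 = 10^(20.1/10) = 102.3
  Stage 3: F_3 = 10^(4.03/10) = 2.529, G_3 = 10^(−3.59/10) = 0.4375
  Stage 4: F_4 = 10^(6.28/10) = 4.246, G_4 = 10^(35.9/10) = 3890
Friis cascade:
  F = 1.178 + (1.524 − 1)/0.8488 + (2.529 − 1)/86.86 + (4.246 − 1)/38.00 = 1.899
NF = 10 log₁₀(1.899) = 2.78 dB

2.78 dB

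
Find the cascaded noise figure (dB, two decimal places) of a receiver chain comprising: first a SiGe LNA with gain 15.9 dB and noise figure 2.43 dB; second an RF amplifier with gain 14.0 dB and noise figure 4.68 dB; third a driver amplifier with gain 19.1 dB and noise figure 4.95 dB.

Convert to linear (a loss of L dB is a gain of −L dB): F_i = 10^(NF_i/10), G_i = 10^(G_i,dB/10)
  Stage 1: F_1 = 10^(2.43/10) = 1.750, G_1 = 10^(15.9/10) = 38.90
  Stage 2: F_2 = 10^(4.68/10) = 2.938, G_2 = 10^(14.0/10) = 25.12
  Stage 3: F_3 = 10^(4.95/10) = 3.126, G_3 = 10^(19.1/10) = 81.28
Friis cascade:
  F = 1.750 + (2.938 − 1)/38.90 + (3.126 − 1)/977.2 = 1.802
NF = 10 log₁₀(1.802) = 2.56 dB

2.56 dB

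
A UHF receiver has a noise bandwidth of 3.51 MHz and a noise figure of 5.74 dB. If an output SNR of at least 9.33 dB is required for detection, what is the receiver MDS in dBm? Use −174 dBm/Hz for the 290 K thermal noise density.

−93.5 dBm

Sensitivity = −174 + 10 log₁₀(B) + NF + SNR_min
= −174 + 65.45 + 5.74 + 9.33
= −93.48 dBm → −93.5 dBm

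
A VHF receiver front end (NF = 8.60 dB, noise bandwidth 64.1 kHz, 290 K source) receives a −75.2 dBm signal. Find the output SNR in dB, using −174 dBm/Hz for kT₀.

Noise floor: N = −174 + 10 log₁₀(B) + NF
10 log₁₀(6.41×10⁴) = 48.07 dB
N = −174 + 48.07 + 8.60 = −117.33 dBm
SNR = P_sig − N = −75.2 − (−117.33) = 42.13 dB → 42.1 dB

42.1 dB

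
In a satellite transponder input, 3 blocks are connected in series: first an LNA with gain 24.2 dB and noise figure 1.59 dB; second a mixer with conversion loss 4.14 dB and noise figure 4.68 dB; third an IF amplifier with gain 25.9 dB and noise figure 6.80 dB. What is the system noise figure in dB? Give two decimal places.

1.72 dB

Convert to linear (a loss of L dB is a gain of −L dB): F_i = 10^(NF_i/10), G_i = 10^(G_i,dB/10)
  Stage 1: F_1 = 10^(1.59/10) = 1.442, G_1 = 10^(24.2/10) = 263.0
  Stage 2: F_2 = 10^(4.68/10) = 2.938, G_2 = 10^(−4.14/10) = 0.3855
  Stage 3: F_3 = 10^(6.80/10) = 4.786, G_3 = 10^(25.9/10) = 389.0
Friis cascade:
  F = 1.442 + (2.938 − 1)/263.0 + (4.786 − 1)/101.4 = 1.487
NF = 10 log₁₀(1.487) = 1.72 dB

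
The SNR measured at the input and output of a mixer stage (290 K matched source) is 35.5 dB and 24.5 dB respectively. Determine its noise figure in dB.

11.0 dB

NF (dB) = SNR_in(dB) − SNR_out(dB) when the source is at T₀
NF = 35.5 − 24.5 = 11.0 dB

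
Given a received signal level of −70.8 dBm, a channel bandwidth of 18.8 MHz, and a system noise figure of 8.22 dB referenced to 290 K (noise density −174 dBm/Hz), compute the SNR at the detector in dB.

22.2 dB

Noise floor: N = −174 + 10 log₁₀(B) + NF
10 log₁₀(1.88×10⁷) = 72.74 dB
N = −174 + 72.74 + 8.22 = −93.04 dBm
SNR = P_sig − N = −70.8 − (−93.04) = 22.24 dB → 22.2 dB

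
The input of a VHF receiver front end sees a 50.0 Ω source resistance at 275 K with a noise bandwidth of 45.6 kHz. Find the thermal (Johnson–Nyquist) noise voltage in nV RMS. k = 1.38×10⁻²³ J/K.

186 nV

V_n = √(4kTRB)
4kTRB = 4 × 1.38×10⁻²³ × 275 × 5.00×10¹ × 4.56×10⁴ = 3.46×10⁻¹⁴ V²
V_n = √(3.46×10⁻¹⁴) = 1.86×10⁻⁷ V = 186 nV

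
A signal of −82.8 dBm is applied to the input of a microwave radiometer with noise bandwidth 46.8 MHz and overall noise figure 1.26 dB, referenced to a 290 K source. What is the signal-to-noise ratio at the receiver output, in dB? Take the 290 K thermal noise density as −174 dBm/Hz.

13.2 dB

Noise floor: N = −174 + 10 log₁₀(B) + NF
10 log₁₀(4.68×10⁷) = 76.7 dB
N = −174 + 76.7 + 1.26 = −96.04 dBm
SNR = P_sig − N = −82.8 − (−96.04) = 13.24 dB → 13.2 dB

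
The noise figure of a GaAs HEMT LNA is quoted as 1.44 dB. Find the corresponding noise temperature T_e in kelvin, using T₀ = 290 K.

114 K

F = 10^(1.44/10) = 1.39316
T_e = (F − 1)·T₀ = (1.39316 − 1) × 290 = 114 K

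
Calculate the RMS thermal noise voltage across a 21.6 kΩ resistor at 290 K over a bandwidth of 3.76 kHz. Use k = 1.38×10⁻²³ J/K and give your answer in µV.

1.14 µV

V_n = √(4kTRB)
4kTRB = 4 × 1.38×10⁻²³ × 290 × 2.16×10⁴ × 3.76×10³ = 1.30×10⁻¹² V²
V_n = √(1.30×10⁻¹²) = 1.14×10⁻⁶ V = 1.14 µV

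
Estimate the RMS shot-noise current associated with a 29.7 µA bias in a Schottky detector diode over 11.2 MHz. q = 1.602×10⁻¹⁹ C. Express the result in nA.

I_n = √(2qI·B)
2qI·B = 2 × 1.602×10⁻¹⁹ × 2.97×10⁻⁵ × 1.12×10⁷ = 1.07×10⁻¹⁶ A²
I_n = √(1.07×10⁻¹⁶) = 1.03×10⁻⁸ A = 10.3 nA

10.3 nA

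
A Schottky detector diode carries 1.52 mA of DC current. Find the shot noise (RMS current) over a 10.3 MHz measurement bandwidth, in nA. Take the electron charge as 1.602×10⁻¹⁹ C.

70.8 nA

I_n = √(2qI·B)
2qI·B = 2 × 1.602×10⁻¹⁹ × 1.52×10⁻³ × 1.03×10⁷ = 5.02×10⁻¹⁵ A²
I_n = √(5.02×10⁻¹⁵) = 7.08×10⁻⁸ A = 70.8 nA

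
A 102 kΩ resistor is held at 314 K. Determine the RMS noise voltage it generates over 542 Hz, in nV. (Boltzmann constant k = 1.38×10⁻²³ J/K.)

V_n = √(4kTRB)
4kTRB = 4 × 1.38×10⁻²³ × 314 × 1.02×10⁵ × 5.42×10² = 9.58×10⁻¹³ V²
V_n = √(9.58×10⁻¹³) = 9.79×10⁻⁷ V = 979 nV

979 nV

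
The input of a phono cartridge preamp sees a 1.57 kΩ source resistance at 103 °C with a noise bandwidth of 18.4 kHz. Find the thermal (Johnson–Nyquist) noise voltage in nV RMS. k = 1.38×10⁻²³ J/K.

T = 103 °C + 273.15 = 376.15 K
V_n = √(4kTRB)
4kTRB = 4 × 1.38×10⁻²³ × 376.15 × 1.57×10³ × 1.84×10⁴ = 6.00×10⁻¹³ V²
V_n = √(6.00×10⁻¹³) = 7.74×10⁻⁷ V = 774 nV

774 nV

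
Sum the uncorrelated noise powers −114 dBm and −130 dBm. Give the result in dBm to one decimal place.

Convert to linear, add, convert back:
P₁ = 3.98×10⁻¹⁵ W, P₂ = 1.00×10⁻¹⁶ W
P_tot = 4.08×10⁻¹⁵ W → 10 log₁₀(P_tot / 10⁻³) = −113.9 dBm

−113.9 dBm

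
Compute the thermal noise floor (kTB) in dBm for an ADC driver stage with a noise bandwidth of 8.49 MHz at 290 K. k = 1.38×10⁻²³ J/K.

P_n = kTB = 1.38×10⁻²³ × 290 × 8.49×10⁶ = 3.40×10⁻¹⁴ W
In dBm: 10 log₁₀(3.40×10⁻¹⁴ / 10⁻³) = −104.7 dBm

−104.7 dBm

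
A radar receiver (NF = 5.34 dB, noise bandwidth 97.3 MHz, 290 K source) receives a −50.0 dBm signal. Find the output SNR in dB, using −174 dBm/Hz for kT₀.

38.8 dB

Noise floor: N = −174 + 10 log₁₀(B) + NF
10 log₁₀(9.73×10⁷) = 79.88 dB
N = −174 + 79.88 + 5.34 = −88.78 dBm
SNR = P_sig − N = −50.0 − (−88.78) = 38.78 dB → 38.8 dB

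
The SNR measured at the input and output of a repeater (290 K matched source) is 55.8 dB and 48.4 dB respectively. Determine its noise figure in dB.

7.4 dB

NF (dB) = SNR_in(dB) − SNR_out(dB) when the source is at T₀
NF = 55.8 − 48.4 = 7.4 dB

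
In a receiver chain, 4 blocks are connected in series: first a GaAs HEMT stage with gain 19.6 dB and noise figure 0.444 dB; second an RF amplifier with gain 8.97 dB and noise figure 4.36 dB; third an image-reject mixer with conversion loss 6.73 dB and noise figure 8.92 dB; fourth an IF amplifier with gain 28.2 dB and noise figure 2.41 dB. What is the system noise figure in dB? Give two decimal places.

Convert to linear (a loss of L dB is a gain of −L dB): F_i = 10^(NF_i/10), G_i = 10^(G_i,dB/10)
  Stage 1: F_1 = 10^(0.444/10) = 1.108, G_1 = 10^(19.6/10) = 91.20
  Stage 2: F_2 = 10^(4.36/10) = 2.729, G_2 = 10^(8.97/10) = 7.889
  Stage 3: F_3 = 10^(8.92/10) = 7.798, G_3 = 10^(−6.73/10) = 0.2123
  Stage 4: F_4 = 10^(2.41/10) = 1.742, G_4 = 10^(28.2/10) = 660.7
Friis cascade:
  F = 1.108 + (2.729 − 1)/91.20 + (7.798 − 1)/719.4 + (1.742 − 1)/152.8 = 1.141
NF = 10 log₁₀(1.141) = 0.57 dB

0.57 dB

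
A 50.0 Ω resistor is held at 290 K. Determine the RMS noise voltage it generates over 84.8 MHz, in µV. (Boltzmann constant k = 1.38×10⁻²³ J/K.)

8.24 µV

V_n = √(4kTRB)
4kTRB = 4 × 1.38×10⁻²³ × 290 × 5.00×10¹ × 8.48×10⁷ = 6.79×10⁻¹¹ V²
V_n = √(6.79×10⁻¹¹) = 8.24×10⁻⁶ V = 8.24 µV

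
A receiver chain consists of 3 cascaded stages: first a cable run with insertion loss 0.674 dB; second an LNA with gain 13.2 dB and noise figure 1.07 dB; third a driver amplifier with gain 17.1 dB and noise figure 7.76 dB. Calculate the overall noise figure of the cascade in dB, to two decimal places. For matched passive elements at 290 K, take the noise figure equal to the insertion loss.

2.48 dB

Convert to linear (a loss of L dB is a gain of −L dB): F_i = 10^(NF_i/10), G_i = 10^(G_i,dB/10)
  Stage 1: F_1 = 10^(0.674/10) = 1.168, G_1 = 10^(−0.674/10) = 0.8562
  Stage 2: F_2 = 10^(1.07/10) = 1.279, G_2 = 10^(13.2/10) = 20.89
  Stage 3: F_3 = 10^(7.76/10) = 5.970, G_3 = 10^(17.1/10) = 51.29
Friis cascade:
  F = 1.168 + (1.279 − 1)/0.8562 + (5.970 − 1)/17.89 = 1.772
NF = 10 log₁₀(1.772) = 2.48 dB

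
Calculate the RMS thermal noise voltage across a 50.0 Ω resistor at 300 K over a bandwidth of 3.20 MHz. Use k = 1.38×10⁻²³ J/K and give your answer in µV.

V_n = √(4kTRB)
4kTRB = 4 × 1.38×10⁻²³ × 300 × 5.00×10¹ × 3.20×10⁶ = 2.65×10⁻¹² V²
V_n = √(2.65×10⁻¹²) = 1.63×10⁻⁶ V = 1.63 µV

1.63 µV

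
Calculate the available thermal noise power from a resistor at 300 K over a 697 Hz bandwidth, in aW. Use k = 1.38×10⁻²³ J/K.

2.89 aW

P_n = kTB = 1.38×10⁻²³ × 300 × 6.97×10² = 2.89×10⁻¹⁸ W = 2.89 aW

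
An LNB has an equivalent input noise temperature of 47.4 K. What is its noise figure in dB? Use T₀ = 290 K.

F = 1 + T_e/T₀ = 1 + 47.4/290 = 1.16345
NF = 10 log₁₀(1.16345) = 0.657 dB

0.657 dB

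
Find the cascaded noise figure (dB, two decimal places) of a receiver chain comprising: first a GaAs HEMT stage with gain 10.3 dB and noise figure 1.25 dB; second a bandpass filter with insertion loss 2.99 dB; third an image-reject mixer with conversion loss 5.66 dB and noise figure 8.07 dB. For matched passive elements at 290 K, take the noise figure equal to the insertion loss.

3.86 dB

Convert to linear (a loss of L dB is a gain of −L dB): F_i = 10^(NF_i/10), G_i = 10^(G_i,dB/10)
  Stage 1: F_1 = 10^(1.25/10) = 1.334, G_1 = 10^(10.3/10) = 10.72
  Stage 2: F_2 = 10^(2.99/10) = 1.991, G_2 = 10^(−2.99/10) = 0.5023
  Stage 3: F_3 = 10^(8.07/10) = 6.412, G_3 = 10^(−5.66/10) = 0.2716
Friis cascade:
  F = 1.334 + (1.991 − 1)/10.72 + (6.412 − 1)/5.383 = 2.431
NF = 10 log₁₀(2.431) = 3.86 dB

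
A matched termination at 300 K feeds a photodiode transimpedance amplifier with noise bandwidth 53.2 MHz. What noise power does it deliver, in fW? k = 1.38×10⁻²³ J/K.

220 fW

P_n = kTB = 1.38×10⁻²³ × 300 × 5.32×10⁷ = 2.20×10⁻¹³ W = 220 fW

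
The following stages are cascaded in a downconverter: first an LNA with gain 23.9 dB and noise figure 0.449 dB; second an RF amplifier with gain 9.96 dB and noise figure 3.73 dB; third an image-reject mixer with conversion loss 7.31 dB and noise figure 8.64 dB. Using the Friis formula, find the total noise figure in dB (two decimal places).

Convert to linear (a loss of L dB is a gain of −L dB): F_i = 10^(NF_i/10), G_i = 10^(G_i,dB/10)
  Stage 1: F_1 = 10^(0.449/10) = 1.109, G_1 = 10^(23.9/10) = 245.5
  Stage 2: F_2 = 10^(3.73/10) = 2.360, G_2 = 10^(9.96/10) = 9.908
  Stage 3: F_3 = 10^(8.64/10) = 7.311, G_3 = 10^(−7.31/10) = 0.1858
Friis cascade:
  F = 1.109 + (2.360 − 1)/245.5 + (7.311 − 1)/2432 = 1.117
NF = 10 log₁₀(1.117) = 0.48 dB

0.48 dB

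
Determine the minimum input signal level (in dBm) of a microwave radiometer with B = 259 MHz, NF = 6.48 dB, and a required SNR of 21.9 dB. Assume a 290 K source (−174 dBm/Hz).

Sensitivity = −174 + 10 log₁₀(B) + NF + SNR_min
= −174 + 84.13 + 6.48 + 21.9
= −61.49 dBm → −61.5 dBm

−61.5 dBm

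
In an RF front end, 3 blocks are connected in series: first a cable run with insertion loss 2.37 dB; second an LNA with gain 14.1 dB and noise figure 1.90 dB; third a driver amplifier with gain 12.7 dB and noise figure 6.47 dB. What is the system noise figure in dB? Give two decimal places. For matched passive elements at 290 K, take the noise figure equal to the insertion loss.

4.63 dB

Convert to linear (a loss of L dB is a gain of −L dB): F_i = 10^(NF_i/10), G_i = 10^(G_i,dB/10)
  Stage 1: F_1 = 10^(2.37/10) = 1.726, G_1 = 10^(−2.37/10) = 0.5794
  Stage 2: F_2 = 10^(1.90/10) = 1.549, G_2 = 10^(14.1/10) = 25.70
  Stage 3: F_3 = 10^(6.47/10) = 4.436, G_3 = 10^(12.7/10) = 18.62
Friis cascade:
  F = 1.726 + (1.549 − 1)/0.5794 + (4.436 − 1)/14.89 = 2.904
NF = 10 log₁₀(2.904) = 4.63 dB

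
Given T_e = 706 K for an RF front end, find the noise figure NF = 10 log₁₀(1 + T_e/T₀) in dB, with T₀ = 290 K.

F = 1 + T_e/T₀ = 1 + 706/290 = 3.43448
NF = 10 log₁₀(3.43448) = 5.36 dB

5.36 dB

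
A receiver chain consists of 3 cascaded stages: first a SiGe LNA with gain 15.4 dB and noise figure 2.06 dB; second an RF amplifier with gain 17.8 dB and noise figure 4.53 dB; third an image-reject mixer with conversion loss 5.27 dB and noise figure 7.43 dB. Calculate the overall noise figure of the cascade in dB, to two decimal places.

Convert to linear (a loss of L dB is a gain of −L dB): F_i = 10^(NF_i/10), G_i = 10^(G_i,dB/10)
  Stage 1: F_1 = 10^(2.06/10) = 1.607, G_1 = 10^(15.4/10) = 34.67
  Stage 2: F_2 = 10^(4.53/10) = 2.838, G_2 = 10^(17.8/10) = 60.26
  Stage 3: F_3 = 10^(7.43/10) = 5.534, G_3 = 10^(−5.27/10) = 0.2972
Friis cascade:
  F = 1.607 + (2.838 − 1)/34.67 + (5.534 − 1)/2089 = 1.662
NF = 10 log₁₀(1.662) = 2.21 dB

2.21 dB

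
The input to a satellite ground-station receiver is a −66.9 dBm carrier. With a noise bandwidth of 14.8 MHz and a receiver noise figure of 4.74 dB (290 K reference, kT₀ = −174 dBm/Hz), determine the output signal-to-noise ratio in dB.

Noise floor: N = −174 + 10 log₁₀(B) + NF
10 log₁₀(1.48×10⁷) = 71.7 dB
N = −174 + 71.7 + 4.74 = −97.56 dBm
SNR = P_sig − N = −66.9 − (−97.56) = 30.66 dB → 30.7 dB

30.7 dB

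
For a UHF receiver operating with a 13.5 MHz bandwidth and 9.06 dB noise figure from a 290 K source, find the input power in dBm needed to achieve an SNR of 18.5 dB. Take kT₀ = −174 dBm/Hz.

−75.1 dBm

Sensitivity = −174 + 10 log₁₀(B) + NF + SNR_min
= −174 + 71.3 + 9.06 + 18.5
= −75.14 dBm → −75.1 dBm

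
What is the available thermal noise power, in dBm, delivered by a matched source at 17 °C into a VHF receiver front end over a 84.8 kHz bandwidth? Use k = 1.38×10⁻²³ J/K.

−124.7 dBm

T = 17 °C + 273.15 = 290.15 K
P_n = kTB = 1.38×10⁻²³ × 290.15 × 8.48×10⁴ = 3.40×10⁻¹⁶ W
In dBm: 10 log₁₀(3.40×10⁻¹⁶ / 10⁻³) = −124.7 dBm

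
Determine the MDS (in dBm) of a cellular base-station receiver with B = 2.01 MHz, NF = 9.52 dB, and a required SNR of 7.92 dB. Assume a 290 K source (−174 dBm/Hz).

Sensitivity = −174 + 10 log₁₀(B) + NF + SNR_min
= −174 + 63.03 + 9.52 + 7.92
= −93.53 dBm → −93.5 dBm

−93.5 dBm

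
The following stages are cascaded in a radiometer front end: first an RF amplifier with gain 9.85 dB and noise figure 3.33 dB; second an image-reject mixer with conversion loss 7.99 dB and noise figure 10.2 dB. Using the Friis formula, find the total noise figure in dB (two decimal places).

4.96 dB

Convert to linear (a loss of L dB is a gain of −L dB): F_i = 10^(NF_i/10), G_i = 10^(G_i,dB/10)
  Stage 1: F_1 = 10^(3.33/10) = 2.153, G_1 = 10^(9.85/10) = 9.661
  Stage 2: F_2 = 10^(10.2/10) = 10.47, G_2 = 10^(−7.99/10) = 0.1589
Friis cascade:
  F = 2.153 + (10.47 − 1)/9.661 = 3.133
NF = 10 log₁₀(3.133) = 4.96 dB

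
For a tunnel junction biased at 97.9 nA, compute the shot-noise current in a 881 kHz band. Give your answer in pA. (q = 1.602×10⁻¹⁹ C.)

166 pA

I_n = √(2qI·B)
2qI·B = 2 × 1.602×10⁻¹⁹ × 9.79×10⁻⁸ × 8.81×10⁵ = 2.76×10⁻²⁰ A²
I_n = √(2.76×10⁻²⁰) = 1.66×10⁻¹⁰ A = 166 pA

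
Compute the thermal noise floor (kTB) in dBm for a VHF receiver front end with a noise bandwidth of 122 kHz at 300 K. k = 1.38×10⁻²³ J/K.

P_n = kTB = 1.38×10⁻²³ × 300 × 1.22×10⁵ = 5.05×10⁻¹⁶ W
In dBm: 10 log₁₀(5.05×10⁻¹⁶ / 10⁻³) = −123.0 dBm

−123.0 dBm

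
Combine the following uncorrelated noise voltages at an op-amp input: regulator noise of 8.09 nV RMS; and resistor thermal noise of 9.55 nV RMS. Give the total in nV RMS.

Uncorrelated sources add in power (mean-square): V_tot = √(ΣV_i²)
V_tot = √[(8.09×10⁻⁹)² + (9.55×10⁻⁹)²] = 1.25×10⁻⁸ V = 12.5 nV

12.5 nV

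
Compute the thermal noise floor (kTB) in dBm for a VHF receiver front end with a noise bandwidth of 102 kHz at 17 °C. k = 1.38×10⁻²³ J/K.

−123.9 dBm

T = 17 °C + 273.15 = 290.15 K
P_n = kTB = 1.38×10⁻²³ × 290.15 × 1.02×10⁵ = 4.08×10⁻¹⁶ W
In dBm: 10 log₁₀(4.08×10⁻¹⁶ / 10⁻³) = −123.9 dBm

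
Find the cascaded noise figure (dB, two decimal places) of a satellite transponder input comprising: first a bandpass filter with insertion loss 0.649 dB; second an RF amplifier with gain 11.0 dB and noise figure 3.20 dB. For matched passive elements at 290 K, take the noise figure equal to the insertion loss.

Convert to linear (a loss of L dB is a gain of −L dB): F_i = 10^(NF_i/10), G_i = 10^(G_i,dB/10)
  Stage 1: F_1 = 10^(0.649/10) = 1.161, G_1 = 10^(−0.649/10) = 0.8612
  Stage 2: F_2 = 10^(3.20/10) = 2.089, G_2 = 10^(11.0/10) = 12.59
Friis cascade:
  F = 1.161 + (2.089 − 1)/0.8612 = 2.426
NF = 10 log₁₀(2.426) = 3.85 dB

3.85 dB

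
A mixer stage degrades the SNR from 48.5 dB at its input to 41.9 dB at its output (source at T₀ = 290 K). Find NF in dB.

NF (dB) = SNR_in(dB) − SNR_out(dB) when the source is at T₀
NF = 48.5 − 41.9 = 6.6 dB

6.6 dB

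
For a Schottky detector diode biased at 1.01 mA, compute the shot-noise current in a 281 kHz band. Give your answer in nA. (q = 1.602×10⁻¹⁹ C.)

I_n = √(2qI·B)
2qI·B = 2 × 1.602×10⁻¹⁹ × 1.01×10⁻³ × 2.81×10⁵ = 9.09×10⁻¹⁷ A²
I_n = √(9.09×10⁻¹⁷) = 9.54×10⁻⁹ A = 9.54 nA

9.54 nA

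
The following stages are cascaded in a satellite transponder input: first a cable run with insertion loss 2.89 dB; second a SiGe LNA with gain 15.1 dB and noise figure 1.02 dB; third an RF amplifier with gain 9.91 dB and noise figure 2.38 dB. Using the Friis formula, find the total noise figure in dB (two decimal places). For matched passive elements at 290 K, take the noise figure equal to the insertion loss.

Convert to linear (a loss of L dB is a gain of −L dB): F_i = 10^(NF_i/10), G_i = 10^(G_i,dB/10)
  Stage 1: F_1 = 10^(2.89/10) = 1.945, G_1 = 10^(−2.89/10) = 0.5140
  Stage 2: F_2 = 10^(1.02/10) = 1.265, G_2 = 10^(15.1/10) = 32.36
  Stage 3: F_3 = 10^(2.38/10) = 1.730, G_3 = 10^(9.91/10) = 9.795
Friis cascade:
  F = 1.945 + (1.265 − 1)/0.5140 + (1.730 − 1)/16.63 = 2.504
NF = 10 log₁₀(2.504) = 3.99 dB

3.99 dB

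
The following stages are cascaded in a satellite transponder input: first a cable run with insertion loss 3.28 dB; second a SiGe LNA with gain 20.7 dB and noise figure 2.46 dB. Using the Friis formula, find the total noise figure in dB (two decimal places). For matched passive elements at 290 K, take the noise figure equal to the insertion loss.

5.74 dB

Convert to linear (a loss of L dB is a gain of −L dB): F_i = 10^(NF_i/10), G_i = 10^(G_i,dB/10)
  Stage 1: F_1 = 10^(3.28/10) = 2.128, G_1 = 10^(−3.28/10) = 0.4699
  Stage 2: F_2 = 10^(2.46/10) = 1.762, G_2 = 10^(20.7/10) = 117.5
Friis cascade:
  F = 2.128 + (1.762 − 1)/0.4699 = 3.750
NF = 10 log₁₀(3.750) = 5.74 dB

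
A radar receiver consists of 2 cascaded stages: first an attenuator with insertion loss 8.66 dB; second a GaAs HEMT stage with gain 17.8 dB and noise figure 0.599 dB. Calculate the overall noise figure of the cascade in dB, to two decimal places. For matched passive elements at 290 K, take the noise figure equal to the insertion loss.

9.26 dB

Convert to linear (a loss of L dB is a gain of −L dB): F_i = 10^(NF_i/10), G_i = 10^(G_i,dB/10)
  Stage 1: F_1 = 10^(8.66/10) = 7.345, G_1 = 10^(−8.66/10) = 0.1361
  Stage 2: F_2 = 10^(0.599/10) = 1.148, G_2 = 10^(17.8/10) = 60.26
Friis cascade:
  F = 7.345 + (1.148 − 1)/0.1361 = 8.431
NF = 10 log₁₀(8.431) = 9.26 dB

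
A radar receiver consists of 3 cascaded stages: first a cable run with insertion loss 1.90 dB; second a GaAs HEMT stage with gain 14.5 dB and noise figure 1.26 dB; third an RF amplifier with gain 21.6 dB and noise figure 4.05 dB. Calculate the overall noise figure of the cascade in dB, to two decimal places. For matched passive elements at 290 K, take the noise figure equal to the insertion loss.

3.33 dB

Convert to linear (a loss of L dB is a gain of −L dB): F_i = 10^(NF_i/10), G_i = 10^(G_i,dB/10)
  Stage 1: F_1 = 10^(1.90/10) = 1.549, G_1 = 10^(−1.90/10) = 0.6457
  Stage 2: F_2 = 10^(1.26/10) = 1.337, G_2 = 10^(14.5/10) = 28.18
  Stage 3: F_3 = 10^(4.05/10) = 2.541, G_3 = 10^(21.6/10) = 144.5
Friis cascade:
  F = 1.549 + (1.337 − 1)/0.6457 + (2.541 − 1)/18.20 = 2.155
NF = 10 log₁₀(2.155) = 3.33 dB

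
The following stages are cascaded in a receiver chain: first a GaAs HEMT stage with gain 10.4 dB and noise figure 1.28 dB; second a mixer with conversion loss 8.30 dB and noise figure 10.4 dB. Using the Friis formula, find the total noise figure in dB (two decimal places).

Convert to linear (a loss of L dB is a gain of −L dB): F_i = 10^(NF_i/10), G_i = 10^(G_i,dB/10)
  Stage 1: F_1 = 10^(1.28/10) = 1.343, G_1 = 10^(10.4/10) = 10.96
  Stage 2: F_2 = 10^(10.4/10) = 10.96, G_2 = 10^(−8.30/10) = 0.1479
Friis cascade:
  F = 1.343 + (10.96 − 1)/10.96 = 2.252
NF = 10 log₁₀(2.252) = 3.52 dB

3.52 dB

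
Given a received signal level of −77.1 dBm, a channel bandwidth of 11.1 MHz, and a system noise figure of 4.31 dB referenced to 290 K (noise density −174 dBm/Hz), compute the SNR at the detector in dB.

Noise floor: N = −174 + 10 log₁₀(B) + NF
10 log₁₀(1.11×10⁷) = 70.45 dB
N = −174 + 70.45 + 4.31 = −99.24 dBm
SNR = P_sig − N = −77.1 − (−99.24) = 22.14 dB → 22.1 dB

22.1 dB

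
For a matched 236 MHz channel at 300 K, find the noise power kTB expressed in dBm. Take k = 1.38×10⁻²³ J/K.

−90.1 dBm

P_n = kTB = 1.38×10⁻²³ × 300 × 2.36×10⁸ = 9.77×10⁻¹³ W
In dBm: 10 log₁₀(9.77×10⁻¹³ / 10⁻³) = −90.1 dBm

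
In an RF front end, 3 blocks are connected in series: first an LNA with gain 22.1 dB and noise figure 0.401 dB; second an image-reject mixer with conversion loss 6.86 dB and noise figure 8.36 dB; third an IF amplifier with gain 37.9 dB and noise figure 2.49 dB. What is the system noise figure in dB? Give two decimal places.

Convert to linear (a loss of L dB is a gain of −L dB): F_i = 10^(NF_i/10), G_i = 10^(G_i,dB/10)
  Stage 1: F_1 = 10^(0.401/10) = 1.097, G_1 = 10^(22.1/10) = 162.2
  Stage 2: F_2 = 10^(8.36/10) = 6.855, G_2 = 10^(−6.86/10) = 0.2061
  Stage 3: F_3 = 10^(2.49/10) = 1.774, G_3 = 10^(37.9/10) = 6166
Friis cascade:
  F = 1.097 + (6.855 − 1)/162.2 + (1.774 − 1)/33.42 = 1.156
NF = 10 log₁₀(1.156) = 0.63 dB

0.63 dB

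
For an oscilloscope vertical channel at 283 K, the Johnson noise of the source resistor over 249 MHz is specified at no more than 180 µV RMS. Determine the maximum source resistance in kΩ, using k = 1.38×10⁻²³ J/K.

Johnson–Nyquist: V_n = √(4kTRB) ⇒ R = V_n² / (4kTB)
4kTB = 4 × 1.38×10⁻²³ × 283 × 2.49×10⁸ = 3.89×10⁻¹²
R = (1.80×10⁻⁴)² / 3.89×10⁻¹² = 8.33×10³ Ω = 8.33 kΩ

8.33 kΩ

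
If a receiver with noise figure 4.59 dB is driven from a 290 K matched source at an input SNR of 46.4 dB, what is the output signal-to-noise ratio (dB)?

41.81 dB

By definition F = SNR_in/SNR_out, so in dB: SNR_out = SNR_in − NF
SNR_out = 46.4 − 4.59 = 41.81 dB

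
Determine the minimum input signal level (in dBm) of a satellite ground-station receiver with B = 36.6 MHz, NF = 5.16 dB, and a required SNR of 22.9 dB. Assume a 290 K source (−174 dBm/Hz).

−70.3 dBm

Sensitivity = −174 + 10 log₁₀(B) + NF + SNR_min
= −174 + 75.63 + 5.16 + 22.9
= −70.31 dBm → −70.3 dBm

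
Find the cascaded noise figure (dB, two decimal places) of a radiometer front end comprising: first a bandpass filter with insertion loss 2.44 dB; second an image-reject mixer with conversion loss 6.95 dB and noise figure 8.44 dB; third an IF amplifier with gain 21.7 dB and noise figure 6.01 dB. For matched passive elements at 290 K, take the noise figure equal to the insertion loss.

15.82 dB

Convert to linear (a loss of L dB is a gain of −L dB): F_i = 10^(NF_i/10), G_i = 10^(G_i,dB/10)
  Stage 1: F_1 = 10^(2.44/10) = 1.754, G_1 = 10^(−2.44/10) = 0.5702
  Stage 2: F_2 = 10^(8.44/10) = 6.982, G_2 = 10^(−6.95/10) = 0.2018
  Stage 3: F_3 = 10^(6.01/10) = 3.990, G_3 = 10^(21.7/10) = 147.9
Friis cascade:
  F = 1.754 + (6.982 − 1)/0.5702 + (3.990 − 1)/0.1151 = 38.23
NF = 10 log₁₀(38.23) = 15.82 dB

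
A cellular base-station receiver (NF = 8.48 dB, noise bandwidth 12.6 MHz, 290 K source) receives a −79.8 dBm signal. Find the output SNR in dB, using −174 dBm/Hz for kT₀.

14.7 dB

Noise floor: N = −174 + 10 log₁₀(B) + NF
10 log₁₀(1.26×10⁷) = 71 dB
N = −174 + 71 + 8.48 = −94.52 dBm
SNR = P_sig − N = −79.8 − (−94.52) = 14.72 dB → 14.7 dB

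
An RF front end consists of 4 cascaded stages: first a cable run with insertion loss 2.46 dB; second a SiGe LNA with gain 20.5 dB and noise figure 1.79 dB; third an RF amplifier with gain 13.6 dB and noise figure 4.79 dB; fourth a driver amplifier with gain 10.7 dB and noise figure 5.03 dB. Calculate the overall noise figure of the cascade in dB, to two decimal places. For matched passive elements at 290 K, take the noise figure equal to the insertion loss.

4.30 dB

Convert to linear (a loss of L dB is a gain of −L dB): F_i = 10^(NF_i/10), G_i = 10^(G_i,dB/10)
  Stage 1: F_1 = 10^(2.46/10) = 1.762, G_1 = 10^(−2.46/10) = 0.5675
  Stage 2: F_2 = 10^(1.79/10) = 1.510, G_2 = 10^(20.5/10) = 112.2
  Stage 3: F_3 = 10^(4.79/10) = 3.013, G_3 = 10^(13.6/10) = 22.91
  Stage 4: F_4 = 10^(5.03/10) = 3.184, G_4 = 10^(10.7/10) = 11.75
Friis cascade:
  F = 1.762 + (1.510 − 1)/0.5675 + (3.013 − 1)/63.68 + (3.184 − 1)/1459 = 2.694
NF = 10 log₁₀(2.694) = 4.30 dB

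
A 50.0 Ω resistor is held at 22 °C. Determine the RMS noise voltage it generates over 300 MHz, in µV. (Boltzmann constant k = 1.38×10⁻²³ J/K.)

T = 22 °C + 273.15 = 295.15 K
V_n = √(4kTRB)
4kTRB = 4 × 1.38×10⁻²³ × 295.15 × 5.00×10¹ × 3.00×10⁸ = 2.44×10⁻¹⁰ V²
V_n = √(2.44×10⁻¹⁰) = 1.56×10⁻⁵ V = 15.6 µV

15.6 µV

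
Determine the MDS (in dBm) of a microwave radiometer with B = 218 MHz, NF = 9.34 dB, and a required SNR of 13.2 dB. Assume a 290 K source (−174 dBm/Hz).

−68.1 dBm

Sensitivity = −174 + 10 log₁₀(B) + NF + SNR_min
= −174 + 83.38 + 9.34 + 13.2
= −68.08 dBm → −68.1 dBm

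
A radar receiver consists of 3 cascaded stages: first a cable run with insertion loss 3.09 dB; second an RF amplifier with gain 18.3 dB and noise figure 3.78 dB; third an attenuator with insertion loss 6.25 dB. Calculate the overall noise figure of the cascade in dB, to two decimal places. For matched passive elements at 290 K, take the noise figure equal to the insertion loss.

6.96 dB

Convert to linear (a loss of L dB is a gain of −L dB): F_i = 10^(NF_i/10), G_i = 10^(G_i,dB/10)
  Stage 1: F_1 = 10^(3.09/10) = 2.037, G_1 = 10^(−3.09/10) = 0.4909
  Stage 2: F_2 = 10^(3.78/10) = 2.388, G_2 = 10^(18.3/10) = 67.61
  Stage 3: F_3 = 10^(6.25/10) = 4.217, G_3 = 10^(−6.25/10) = 0.2371
Friis cascade:
  F = 2.037 + (2.388 − 1)/0.4909 + (4.217 − 1)/33.19 = 4.961
NF = 10 log₁₀(4.961) = 6.96 dB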